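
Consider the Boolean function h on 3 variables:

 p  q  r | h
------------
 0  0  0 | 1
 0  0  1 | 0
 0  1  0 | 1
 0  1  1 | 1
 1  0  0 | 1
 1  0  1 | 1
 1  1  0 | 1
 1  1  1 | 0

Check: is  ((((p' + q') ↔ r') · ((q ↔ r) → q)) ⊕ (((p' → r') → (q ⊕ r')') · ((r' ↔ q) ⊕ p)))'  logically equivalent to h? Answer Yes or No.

Yes

Evaluate ((((p' + q') ↔ r') · ((q ↔ r) → q)) ⊕ (((p' → r') → (q ⊕ r')') · ((r' ↔ q) ⊕ p)))' on each row and compare to h:
  p=0, q=0, r=0: formula gives 1, h = 1 ✓
  p=0, q=0, r=1: formula gives 0, h = 0 ✓
  p=0, q=1, r=0: formula gives 1, h = 1 ✓
  p=0, q=1, r=1: formula gives 1, h = 1 ✓
  p=1, q=0, r=0: formula gives 1, h = 1 ✓
  …and likewise for the remaining 3 rows.
No disagreement on any input; they are logically equivalent.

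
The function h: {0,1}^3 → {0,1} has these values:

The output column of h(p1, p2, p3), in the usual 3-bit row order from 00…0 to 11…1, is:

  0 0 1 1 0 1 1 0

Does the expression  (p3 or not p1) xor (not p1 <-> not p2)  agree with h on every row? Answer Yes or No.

Yes

Evaluate (p3 or not p1) xor (not p1 <-> not p2) on each row and compare to h:
  p1=0, p2=0, p3=0: formula gives 0, h = 0 ✓
  p1=0, p2=0, p3=1: formula gives 0, h = 0 ✓
  p1=0, p2=1, p3=0: formula gives 1, h = 1 ✓
  p1=0, p2=1, p3=1: formula gives 1, h = 1 ✓
  p1=1, p2=0, p3=0: formula gives 0, h = 0 ✓
  … (the remaining 3 rows also agree.)
All 8 rows match — the expression computes h exactly.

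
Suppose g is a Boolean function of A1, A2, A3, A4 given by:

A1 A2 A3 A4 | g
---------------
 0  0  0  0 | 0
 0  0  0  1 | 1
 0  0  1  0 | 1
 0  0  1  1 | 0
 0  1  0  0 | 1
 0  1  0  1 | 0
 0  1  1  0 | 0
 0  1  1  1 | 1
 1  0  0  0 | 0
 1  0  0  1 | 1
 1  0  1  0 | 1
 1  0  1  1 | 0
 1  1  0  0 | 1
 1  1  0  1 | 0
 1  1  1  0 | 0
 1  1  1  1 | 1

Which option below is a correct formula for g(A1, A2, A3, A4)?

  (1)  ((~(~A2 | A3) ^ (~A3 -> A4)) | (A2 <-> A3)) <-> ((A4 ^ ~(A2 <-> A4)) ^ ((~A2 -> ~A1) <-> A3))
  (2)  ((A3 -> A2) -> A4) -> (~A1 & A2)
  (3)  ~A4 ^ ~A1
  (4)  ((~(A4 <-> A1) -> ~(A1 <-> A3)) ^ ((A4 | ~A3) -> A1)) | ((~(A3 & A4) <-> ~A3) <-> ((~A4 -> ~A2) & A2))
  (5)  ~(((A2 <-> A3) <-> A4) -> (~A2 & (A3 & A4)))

5

(1): at (0,0,0,1) it gives 0, but g = 1 — eliminated.
(2): at (0,0,0,0) it gives 1, but g = 0 — eliminated.
(3): at (0,0,1,0) it gives 0, but g = 1 — eliminated.
(4): at (0,0,0,0) it gives 1, but g = 0 — eliminated.
(5) is the remaining candidate, and it agrees with g on all 16 inputs.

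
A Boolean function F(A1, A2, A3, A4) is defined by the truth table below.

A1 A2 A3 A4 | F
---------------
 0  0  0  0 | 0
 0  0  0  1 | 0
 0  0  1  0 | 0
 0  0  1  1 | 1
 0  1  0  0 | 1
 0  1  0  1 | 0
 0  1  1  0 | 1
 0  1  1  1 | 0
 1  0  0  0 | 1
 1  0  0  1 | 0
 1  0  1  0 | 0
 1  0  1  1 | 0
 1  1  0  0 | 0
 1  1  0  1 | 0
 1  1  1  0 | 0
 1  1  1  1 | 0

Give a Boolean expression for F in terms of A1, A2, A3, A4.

The 1-rows are (0,0,1,1), (0,1,0,0), (0,1,1,0), (1,0,0,0). Each contributes one minterm — ¬A1·¬A2·A3·A4; ¬A1·A2·¬A3·¬A4; ¬A1·A2·A3·¬A4; A1·¬A2·¬A3·¬A4 — and their disjunction is a sum-of-products form of F.

F(A1, A2, A3, A4) = (((((~A1 & ~A2) & A3) & A4) | (((~A1 & A2) & ~A3) & ~A4)) | (((~A1 & A2) & A3) & ~A4)) | (((A1 & ~A2) & ~A3) & ~A4)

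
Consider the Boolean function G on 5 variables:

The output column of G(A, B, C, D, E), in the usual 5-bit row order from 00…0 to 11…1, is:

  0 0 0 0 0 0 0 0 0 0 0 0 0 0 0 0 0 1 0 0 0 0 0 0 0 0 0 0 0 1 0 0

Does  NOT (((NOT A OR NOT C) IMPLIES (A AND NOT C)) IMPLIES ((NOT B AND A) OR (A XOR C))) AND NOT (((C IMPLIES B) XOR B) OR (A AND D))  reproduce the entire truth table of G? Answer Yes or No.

Check the formula against G row by row:
  A=0, B=0, C=0, D=0, E=0: formula gives 0, G = 0 ✓
  A=0, B=0, C=0, D=0, E=1: formula gives 0, G = 0 ✓
  A=0, B=0, C=0, D=1, E=0: formula gives 0, G = 0 ✓
  A=0, B=0, C=0, D=1, E=1: formula gives 0, G = 0 ✓
  …
  A=1, B=0, C=0, D=0, E=1: formula gives 0, but G = 1 ✗
A single disagreement suffices: at (1,0,0,0,1) they differ, so the formula does not compute G.

No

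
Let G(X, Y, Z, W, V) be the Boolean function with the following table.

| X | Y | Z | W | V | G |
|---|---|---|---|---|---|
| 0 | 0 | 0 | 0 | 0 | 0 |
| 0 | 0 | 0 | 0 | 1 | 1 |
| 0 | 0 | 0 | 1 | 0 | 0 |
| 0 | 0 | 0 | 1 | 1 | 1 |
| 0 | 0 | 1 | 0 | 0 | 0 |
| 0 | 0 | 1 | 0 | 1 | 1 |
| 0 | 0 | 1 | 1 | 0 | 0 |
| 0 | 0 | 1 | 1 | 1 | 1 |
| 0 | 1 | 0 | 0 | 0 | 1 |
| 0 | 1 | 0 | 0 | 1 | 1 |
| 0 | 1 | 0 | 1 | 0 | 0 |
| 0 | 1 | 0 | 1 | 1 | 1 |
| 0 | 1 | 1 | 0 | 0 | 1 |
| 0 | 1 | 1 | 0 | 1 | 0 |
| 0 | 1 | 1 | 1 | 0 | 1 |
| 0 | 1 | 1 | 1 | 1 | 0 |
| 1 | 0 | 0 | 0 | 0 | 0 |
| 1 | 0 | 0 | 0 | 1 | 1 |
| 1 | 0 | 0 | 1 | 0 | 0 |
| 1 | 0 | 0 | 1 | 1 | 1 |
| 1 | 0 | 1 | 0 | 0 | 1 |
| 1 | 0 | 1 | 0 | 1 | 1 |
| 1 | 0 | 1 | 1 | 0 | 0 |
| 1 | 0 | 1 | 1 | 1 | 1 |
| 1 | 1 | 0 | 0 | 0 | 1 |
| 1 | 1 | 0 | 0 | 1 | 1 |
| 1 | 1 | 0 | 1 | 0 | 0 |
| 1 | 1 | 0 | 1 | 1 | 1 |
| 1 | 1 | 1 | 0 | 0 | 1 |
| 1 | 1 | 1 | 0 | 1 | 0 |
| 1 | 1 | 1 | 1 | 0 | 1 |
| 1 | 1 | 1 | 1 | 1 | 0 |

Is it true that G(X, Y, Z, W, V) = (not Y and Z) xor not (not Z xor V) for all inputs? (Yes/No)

Evaluate (not Y and Z) xor not (not Z xor V) on each row and compare to G:
  X=0, Y=0, Z=0, W=0, V=0: formula gives 0, G = 0 ✓
  X=0, Y=0, Z=0, W=0, V=1: formula gives 1, G = 1 ✓
  X=0, Y=0, Z=0, W=1, V=0: formula gives 0, G = 0 ✓
  X=0, Y=0, Z=0, W=1, V=1: formula gives 1, G = 1 ✓
  …
  X=0, Y=1, Z=0, W=0, V=0: formula gives 0, but G = 1 ✗
A single disagreement suffices: at (0,1,0,0,0) they differ, so the formula does not compute G.

No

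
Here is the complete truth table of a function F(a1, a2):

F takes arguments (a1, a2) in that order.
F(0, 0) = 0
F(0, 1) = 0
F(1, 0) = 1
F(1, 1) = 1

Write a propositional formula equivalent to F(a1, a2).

F(a1, a2) = a1

The output simply equals a1.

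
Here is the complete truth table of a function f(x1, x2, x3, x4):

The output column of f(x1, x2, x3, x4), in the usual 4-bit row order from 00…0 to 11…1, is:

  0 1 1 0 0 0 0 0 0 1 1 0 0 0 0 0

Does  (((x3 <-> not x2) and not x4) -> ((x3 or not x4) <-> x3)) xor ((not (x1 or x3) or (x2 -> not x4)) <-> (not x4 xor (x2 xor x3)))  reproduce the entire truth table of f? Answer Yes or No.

No

Test each input against both f and the formula:
  x1=0, x2=0, x3=0, x4=0: formula gives 0, f = 0 ✓
  x1=0, x2=0, x3=0, x4=1: formula gives 1, f = 1 ✓
  x1=0, x2=0, x3=1, x4=0: formula gives 1, f = 1 ✓
  x1=0, x2=0, x3=1, x4=1: formula gives 0, f = 0 ✓
  …
  x1=1, x2=1, x3=0, x4=1: formula gives 1, but f = 0 ✗
A single disagreement suffices: at (1,1,0,1) they differ, so the formula does not compute f.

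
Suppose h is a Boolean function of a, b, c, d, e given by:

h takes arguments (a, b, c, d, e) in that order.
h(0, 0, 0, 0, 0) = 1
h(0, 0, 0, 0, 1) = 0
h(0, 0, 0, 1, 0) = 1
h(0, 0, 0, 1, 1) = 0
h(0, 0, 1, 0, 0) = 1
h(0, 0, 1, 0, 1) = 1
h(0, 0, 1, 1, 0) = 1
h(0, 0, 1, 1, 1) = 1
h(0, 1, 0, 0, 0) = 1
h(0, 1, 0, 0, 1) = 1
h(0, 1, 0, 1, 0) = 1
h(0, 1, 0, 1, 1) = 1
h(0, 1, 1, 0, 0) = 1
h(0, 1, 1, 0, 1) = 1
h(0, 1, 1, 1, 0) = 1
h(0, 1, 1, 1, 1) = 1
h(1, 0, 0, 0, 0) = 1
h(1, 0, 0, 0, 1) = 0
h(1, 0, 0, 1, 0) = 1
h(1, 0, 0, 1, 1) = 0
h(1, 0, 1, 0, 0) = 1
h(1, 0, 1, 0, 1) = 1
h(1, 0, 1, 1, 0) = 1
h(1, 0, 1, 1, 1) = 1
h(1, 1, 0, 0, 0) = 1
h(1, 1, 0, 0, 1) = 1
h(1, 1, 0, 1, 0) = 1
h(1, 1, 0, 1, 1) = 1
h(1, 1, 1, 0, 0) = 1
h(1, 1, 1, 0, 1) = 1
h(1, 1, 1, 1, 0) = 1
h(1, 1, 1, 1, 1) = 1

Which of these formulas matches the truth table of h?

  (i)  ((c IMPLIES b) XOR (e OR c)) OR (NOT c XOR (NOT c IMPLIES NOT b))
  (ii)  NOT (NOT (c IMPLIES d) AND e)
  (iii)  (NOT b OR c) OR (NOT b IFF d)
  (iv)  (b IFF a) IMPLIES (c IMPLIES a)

(ii) fails at (0,0,0,0,1): the formula yields 1, h is 0.
(iii) fails at (0,0,0,0,1): the formula yields 1, h is 0.
(iv) fails at (0,0,0,0,1): the formula yields 1, h is 0.
Only (i) survives; checking it on all 32 rows confirms it matches h.

i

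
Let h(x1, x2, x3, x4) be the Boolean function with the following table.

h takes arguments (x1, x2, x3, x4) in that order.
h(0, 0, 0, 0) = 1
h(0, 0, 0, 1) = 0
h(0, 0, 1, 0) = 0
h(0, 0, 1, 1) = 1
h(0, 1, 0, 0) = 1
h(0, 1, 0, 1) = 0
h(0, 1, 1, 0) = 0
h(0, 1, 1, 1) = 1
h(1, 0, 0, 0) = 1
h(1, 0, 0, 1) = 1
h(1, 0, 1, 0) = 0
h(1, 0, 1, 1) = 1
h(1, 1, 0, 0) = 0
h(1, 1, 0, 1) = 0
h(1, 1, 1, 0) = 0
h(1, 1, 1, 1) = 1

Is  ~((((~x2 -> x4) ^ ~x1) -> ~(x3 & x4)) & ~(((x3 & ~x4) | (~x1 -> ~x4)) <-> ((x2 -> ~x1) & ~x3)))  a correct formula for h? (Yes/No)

Yes

Test each input against both h and the formula:
  x1=0, x2=0, x3=0, x4=0: formula gives 1, h = 1 ✓
  x1=0, x2=0, x3=0, x4=1: formula gives 0, h = 0 ✓
  x1=0, x2=0, x3=1, x4=0: formula gives 0, h = 0 ✓
  x1=0, x2=0, x3=1, x4=1: formula gives 1, h = 1 ✓
  … (the remaining 12 rows also agree.)
All 16 rows match — the expression computes h exactly.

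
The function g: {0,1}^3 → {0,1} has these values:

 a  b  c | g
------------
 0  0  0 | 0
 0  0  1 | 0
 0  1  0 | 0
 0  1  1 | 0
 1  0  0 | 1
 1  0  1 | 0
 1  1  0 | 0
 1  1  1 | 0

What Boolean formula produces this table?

g(a, b, c) = (a AND NOT b) AND NOT c

Only row (1,0,0) gives 1. That row's minterm a·¬b·¬c is g directly.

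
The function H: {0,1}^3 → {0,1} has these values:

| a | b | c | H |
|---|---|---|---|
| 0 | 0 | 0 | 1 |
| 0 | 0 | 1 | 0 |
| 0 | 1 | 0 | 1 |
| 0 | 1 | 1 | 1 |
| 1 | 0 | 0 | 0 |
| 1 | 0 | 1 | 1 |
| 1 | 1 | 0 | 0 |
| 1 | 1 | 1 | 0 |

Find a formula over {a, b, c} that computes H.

H(a, b, c) = ((((a' · b') · c') + ((a' · b) · c')) + ((a' · b) · c)) + ((a · b') · c)

The 1-rows are (0,0,0), (0,1,0), (0,1,1), (1,0,1). Each contributes one minterm — ¬a·¬b·¬c; ¬a·b·¬c; ¬a·b·c; a·¬b·c — and their disjunction is a sum-of-products form of H.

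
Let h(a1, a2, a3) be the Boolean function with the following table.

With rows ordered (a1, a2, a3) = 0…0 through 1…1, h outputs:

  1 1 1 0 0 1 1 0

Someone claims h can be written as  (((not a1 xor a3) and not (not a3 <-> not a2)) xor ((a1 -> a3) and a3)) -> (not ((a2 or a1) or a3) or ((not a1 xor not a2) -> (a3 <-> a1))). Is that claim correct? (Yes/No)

Check the formula against h row by row:
  a1=0, a2=0, a3=0: formula gives 1, h = 1 ✓
  a1=0, a2=0, a3=1: formula gives 1, h = 1 ✓
  a1=0, a2=1, a3=0: formula gives 1, h = 1 ✓
  a1=0, a2=1, a3=1: formula gives 0, h = 0 ✓
  a1=1, a2=0, a3=0: formula gives 1, but h = 0 ✗
Since they disagree at (1,0,0), the expression is not a correct formula for h.

No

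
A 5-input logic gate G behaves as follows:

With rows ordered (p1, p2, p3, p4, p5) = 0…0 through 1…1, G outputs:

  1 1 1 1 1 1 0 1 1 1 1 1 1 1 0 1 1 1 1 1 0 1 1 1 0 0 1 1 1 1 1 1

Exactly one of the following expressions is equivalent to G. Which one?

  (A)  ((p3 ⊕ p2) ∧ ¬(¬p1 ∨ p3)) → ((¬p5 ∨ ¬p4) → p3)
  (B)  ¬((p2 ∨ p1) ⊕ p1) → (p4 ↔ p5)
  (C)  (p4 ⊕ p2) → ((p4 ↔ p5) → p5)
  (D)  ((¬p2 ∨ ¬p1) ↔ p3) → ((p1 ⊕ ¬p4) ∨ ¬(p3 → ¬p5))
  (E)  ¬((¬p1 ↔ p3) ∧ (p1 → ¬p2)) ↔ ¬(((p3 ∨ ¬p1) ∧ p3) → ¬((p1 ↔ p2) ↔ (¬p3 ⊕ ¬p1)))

D

(A) fails at (0,0,1,1,0): the formula yields 1, G is 0.
(B) fails at (0,0,0,0,1): the formula yields 0, G is 1.
(C) fails at (0,0,1,1,0): the formula yields 1, G is 0.
(E) fails at (0,0,0,0,0): the formula yields 0, G is 1.
Only (D) survives; checking it on all 32 rows confirms it matches G.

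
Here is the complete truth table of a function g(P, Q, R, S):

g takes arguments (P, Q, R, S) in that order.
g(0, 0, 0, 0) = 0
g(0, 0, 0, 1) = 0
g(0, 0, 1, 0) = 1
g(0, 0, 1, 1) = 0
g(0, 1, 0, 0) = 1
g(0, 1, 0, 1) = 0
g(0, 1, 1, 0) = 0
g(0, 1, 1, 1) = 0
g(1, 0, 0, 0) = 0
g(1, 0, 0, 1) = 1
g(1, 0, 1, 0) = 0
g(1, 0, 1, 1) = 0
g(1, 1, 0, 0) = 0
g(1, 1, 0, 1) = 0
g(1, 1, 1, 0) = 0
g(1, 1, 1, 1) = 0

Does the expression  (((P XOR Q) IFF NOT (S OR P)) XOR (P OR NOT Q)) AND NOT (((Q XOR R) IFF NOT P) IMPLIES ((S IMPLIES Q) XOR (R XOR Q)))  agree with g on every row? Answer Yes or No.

Yes

Test each input against both g and the formula:
  P=0, Q=0, R=0, S=0: formula gives 0, g = 0 ✓
  P=0, Q=0, R=0, S=1: formula gives 0, g = 0 ✓
  P=0, Q=0, R=1, S=0: formula gives 1, g = 1 ✓
  P=0, Q=0, R=1, S=1: formula gives 0, g = 0 ✓
  …and likewise for the remaining 12 rows.
No disagreement on any input; they are logically equivalent.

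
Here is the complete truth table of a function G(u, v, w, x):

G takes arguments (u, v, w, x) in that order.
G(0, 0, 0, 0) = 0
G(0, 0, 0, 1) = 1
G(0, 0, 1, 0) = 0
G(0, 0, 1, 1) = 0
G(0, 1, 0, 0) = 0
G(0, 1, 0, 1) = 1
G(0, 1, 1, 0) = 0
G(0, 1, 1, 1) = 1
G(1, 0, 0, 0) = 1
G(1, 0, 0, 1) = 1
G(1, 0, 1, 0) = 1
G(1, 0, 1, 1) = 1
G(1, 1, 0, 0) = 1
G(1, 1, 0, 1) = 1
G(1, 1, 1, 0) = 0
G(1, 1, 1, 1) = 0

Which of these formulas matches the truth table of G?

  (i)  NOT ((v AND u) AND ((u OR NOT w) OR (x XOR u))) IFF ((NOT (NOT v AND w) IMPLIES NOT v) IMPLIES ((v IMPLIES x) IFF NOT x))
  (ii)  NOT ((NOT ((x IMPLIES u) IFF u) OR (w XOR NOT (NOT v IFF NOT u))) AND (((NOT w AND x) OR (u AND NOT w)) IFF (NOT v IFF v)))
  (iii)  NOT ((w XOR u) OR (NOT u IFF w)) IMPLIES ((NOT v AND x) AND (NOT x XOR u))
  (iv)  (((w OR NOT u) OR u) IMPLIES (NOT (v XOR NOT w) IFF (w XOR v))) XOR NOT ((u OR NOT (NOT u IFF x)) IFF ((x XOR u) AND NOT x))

(i) disagrees with G on (0,0,0,0) (formula → 1, table → 0); rule it out.
(iii) disagrees with G on (0,0,0,1) (formula → 0, table → 1); rule it out.
(iv) disagrees with G on (0,0,1,1) (formula → 1, table → 0); rule it out.
That leaves (ii). Evaluating it on every row reproduces the table of G exactly.

ii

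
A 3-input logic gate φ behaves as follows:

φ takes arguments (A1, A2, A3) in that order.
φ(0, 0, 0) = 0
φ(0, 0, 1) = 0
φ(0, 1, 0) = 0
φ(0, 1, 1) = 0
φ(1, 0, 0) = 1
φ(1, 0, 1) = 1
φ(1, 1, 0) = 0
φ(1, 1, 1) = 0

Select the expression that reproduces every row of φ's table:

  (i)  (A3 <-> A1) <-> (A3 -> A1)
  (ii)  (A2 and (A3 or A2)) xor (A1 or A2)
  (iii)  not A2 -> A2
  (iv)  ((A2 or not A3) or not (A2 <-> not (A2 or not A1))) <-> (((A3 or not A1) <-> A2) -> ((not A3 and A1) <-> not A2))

ii

(i): at (0,0,0) it gives 1, but φ = 0 — eliminated.
(iii): at (0,1,0) it gives 1, but φ = 0 — eliminated.
(iv): at (0,0,0) it gives 1, but φ = 0 — eliminated.
That leaves (ii). Evaluating it on every row reproduces the table of φ exactly.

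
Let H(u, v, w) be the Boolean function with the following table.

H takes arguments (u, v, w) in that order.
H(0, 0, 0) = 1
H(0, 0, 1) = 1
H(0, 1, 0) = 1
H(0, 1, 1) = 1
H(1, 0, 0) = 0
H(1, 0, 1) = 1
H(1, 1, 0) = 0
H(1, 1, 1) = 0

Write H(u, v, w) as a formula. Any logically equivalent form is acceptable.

H is 0 on only 3 rows — (1,0,0), (1,1,0), (1,1,1). Writing each as a minterm (u·¬v·¬w, u·v·¬w, u·v·w) and OR-ing them characterizes exactly where H=0, so H is the negation of that disjunction.

H(u, v, w) = NOT ((((u AND NOT v) AND NOT w) OR ((u AND v) AND NOT w)) OR ((u AND v) AND w))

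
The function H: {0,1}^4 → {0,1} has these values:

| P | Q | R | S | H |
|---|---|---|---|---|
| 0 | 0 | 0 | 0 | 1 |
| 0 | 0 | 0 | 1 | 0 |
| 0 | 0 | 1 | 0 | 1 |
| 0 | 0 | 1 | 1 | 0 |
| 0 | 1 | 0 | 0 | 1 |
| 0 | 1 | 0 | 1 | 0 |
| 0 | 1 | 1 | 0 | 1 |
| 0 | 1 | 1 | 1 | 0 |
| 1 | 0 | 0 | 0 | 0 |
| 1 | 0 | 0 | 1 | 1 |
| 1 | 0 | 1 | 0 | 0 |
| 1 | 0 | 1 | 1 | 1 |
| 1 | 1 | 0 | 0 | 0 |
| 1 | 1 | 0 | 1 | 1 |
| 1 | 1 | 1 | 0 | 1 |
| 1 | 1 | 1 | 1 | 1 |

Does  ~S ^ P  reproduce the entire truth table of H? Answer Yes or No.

Test each input against both H and the formula:
  P=0, Q=0, R=0, S=0: formula gives 1, H = 1 ✓
  P=0, Q=0, R=0, S=1: formula gives 0, H = 0 ✓
  P=0, Q=0, R=1, S=0: formula gives 1, H = 1 ✓
  P=0, Q=0, R=1, S=1: formula gives 0, H = 0 ✓
  …
  P=1, Q=1, R=1, S=0: formula gives 0, but H = 1 ✗
Row (1,1,1,0) is a counterexample, so the formula is not equivalent to H.

No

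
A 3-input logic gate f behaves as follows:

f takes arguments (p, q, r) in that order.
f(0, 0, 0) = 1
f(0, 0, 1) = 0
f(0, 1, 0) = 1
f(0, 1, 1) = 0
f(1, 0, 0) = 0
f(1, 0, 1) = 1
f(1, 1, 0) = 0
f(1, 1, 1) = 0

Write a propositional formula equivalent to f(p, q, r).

f(p, q, r) = (((not p and not q) and not r) or ((not p and q) and not r)) or ((p and not q) and r)

The 1-rows are (0,0,0), (0,1,0), (1,0,1). Each contributes one minterm — ¬p·¬q·¬r; ¬p·q·¬r; p·¬q·r — and their disjunction is a sum-of-products form of f.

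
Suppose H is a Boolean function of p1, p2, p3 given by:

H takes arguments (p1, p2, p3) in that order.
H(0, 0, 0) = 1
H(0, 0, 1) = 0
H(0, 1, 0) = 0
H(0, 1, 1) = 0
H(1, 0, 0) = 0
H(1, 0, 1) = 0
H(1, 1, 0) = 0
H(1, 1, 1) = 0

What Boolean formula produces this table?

H(p1, p2, p3) = not ((p1 or p2) or p3)

The output is 1 only when every input is 0 — NOR of all inputs.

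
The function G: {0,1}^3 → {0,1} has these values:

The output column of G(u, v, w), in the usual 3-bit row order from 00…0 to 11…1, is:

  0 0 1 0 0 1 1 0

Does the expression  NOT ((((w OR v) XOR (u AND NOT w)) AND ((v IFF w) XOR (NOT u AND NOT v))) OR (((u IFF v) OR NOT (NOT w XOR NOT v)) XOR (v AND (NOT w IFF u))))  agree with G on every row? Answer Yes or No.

Yes

Check the formula against G row by row:
  u=0, v=0, w=0: formula gives 0, G = 0 ✓
  u=0, v=0, w=1: formula gives 0, G = 0 ✓
  u=0, v=1, w=0: formula gives 1, G = 1 ✓
  u=0, v=1, w=1: formula gives 0, G = 0 ✓
  u=1, v=0, w=0: formula gives 0, G = 0 ✓
  …and likewise for the remaining 3 rows.
No disagreement on any input; they are logically equivalent.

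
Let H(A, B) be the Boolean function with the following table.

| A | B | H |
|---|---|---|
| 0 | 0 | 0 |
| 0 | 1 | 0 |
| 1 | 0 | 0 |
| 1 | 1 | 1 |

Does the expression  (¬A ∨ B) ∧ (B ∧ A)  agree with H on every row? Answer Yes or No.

Test each input against both H and the formula:
  A=0, B=0: formula gives 0, H = 0 ✓
  A=0, B=1: formula gives 0, H = 0 ✓
  A=1, B=0: formula gives 0, H = 0 ✓
  A=1, B=1: formula gives 1, H = 1 ✓
Every row agrees, so the formula is equivalent.

Yes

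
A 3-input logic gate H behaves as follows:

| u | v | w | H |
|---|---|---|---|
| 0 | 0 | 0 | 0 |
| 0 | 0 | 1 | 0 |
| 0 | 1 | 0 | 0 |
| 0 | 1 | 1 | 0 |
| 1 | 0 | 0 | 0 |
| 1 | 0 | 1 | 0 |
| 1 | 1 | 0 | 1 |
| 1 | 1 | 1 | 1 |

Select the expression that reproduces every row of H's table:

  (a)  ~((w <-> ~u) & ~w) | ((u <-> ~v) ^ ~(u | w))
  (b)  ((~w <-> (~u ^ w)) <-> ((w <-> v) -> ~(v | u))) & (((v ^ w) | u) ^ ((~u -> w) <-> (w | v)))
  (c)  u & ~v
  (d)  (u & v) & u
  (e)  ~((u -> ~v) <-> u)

d

(a) fails at (0,0,0): the formula yields 1, H is 0.
(b) fails at (0,0,0): the formula yields 1, H is 0.
(c) fails at (1,0,0): the formula yields 1, H is 0.
(e) fails at (0,0,0): the formula yields 1, H is 0.
Only (d) survives; checking it on all 8 rows confirms it matches H.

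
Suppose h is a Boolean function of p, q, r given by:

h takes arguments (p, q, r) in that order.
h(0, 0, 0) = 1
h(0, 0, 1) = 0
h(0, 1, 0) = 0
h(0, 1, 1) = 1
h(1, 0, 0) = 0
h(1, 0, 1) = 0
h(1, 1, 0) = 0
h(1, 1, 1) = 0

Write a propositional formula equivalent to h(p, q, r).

h(p, q, r) = ((not p and not q) and not r) or ((not p and q) and r)

The 1-rows are (0,0,0), (0,1,1). Each contributes one minterm — ¬p·¬q·¬r; ¬p·q·r — and their disjunction is a sum-of-products form of h.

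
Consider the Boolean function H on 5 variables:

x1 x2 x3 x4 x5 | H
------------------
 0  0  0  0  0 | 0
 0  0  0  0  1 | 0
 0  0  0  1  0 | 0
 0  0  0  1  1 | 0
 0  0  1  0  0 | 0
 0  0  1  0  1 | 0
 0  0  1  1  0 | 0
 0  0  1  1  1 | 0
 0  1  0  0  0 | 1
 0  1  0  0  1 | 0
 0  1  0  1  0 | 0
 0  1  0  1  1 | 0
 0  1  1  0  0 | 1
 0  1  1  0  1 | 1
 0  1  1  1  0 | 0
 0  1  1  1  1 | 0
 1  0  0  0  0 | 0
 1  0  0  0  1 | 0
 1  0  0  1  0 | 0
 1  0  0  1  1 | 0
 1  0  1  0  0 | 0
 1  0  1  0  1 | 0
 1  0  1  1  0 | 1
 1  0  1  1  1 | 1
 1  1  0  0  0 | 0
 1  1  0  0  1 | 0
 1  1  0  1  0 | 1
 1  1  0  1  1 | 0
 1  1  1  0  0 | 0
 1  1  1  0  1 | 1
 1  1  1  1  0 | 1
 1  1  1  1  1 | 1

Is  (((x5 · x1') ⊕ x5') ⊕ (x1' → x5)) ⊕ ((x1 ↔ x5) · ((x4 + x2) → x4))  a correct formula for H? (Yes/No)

Evaluate (((x5 · x1') ⊕ x5') ⊕ (x1' → x5)) ⊕ ((x1 ↔ x5) · ((x4 + x2) → x4)) on each row and compare to H:
  x1=0, x2=0, x3=0, x4=0, x5=0: formula gives 0, H = 0 ✓
  x1=0, x2=0, x3=0, x4=0, x5=1: formula gives 0, H = 0 ✓
  x1=0, x2=0, x3=0, x4=1, x5=0: formula gives 0, H = 0 ✓
  x1=0, x2=0, x3=0, x4=1, x5=1: formula gives 0, H = 0 ✓
  …
  x1=0, x2=1, x3=1, x4=0, x5=1: formula gives 0, but H = 1 ✗
Since they disagree at (0,1,1,0,1), the expression is not a correct formula for H.

No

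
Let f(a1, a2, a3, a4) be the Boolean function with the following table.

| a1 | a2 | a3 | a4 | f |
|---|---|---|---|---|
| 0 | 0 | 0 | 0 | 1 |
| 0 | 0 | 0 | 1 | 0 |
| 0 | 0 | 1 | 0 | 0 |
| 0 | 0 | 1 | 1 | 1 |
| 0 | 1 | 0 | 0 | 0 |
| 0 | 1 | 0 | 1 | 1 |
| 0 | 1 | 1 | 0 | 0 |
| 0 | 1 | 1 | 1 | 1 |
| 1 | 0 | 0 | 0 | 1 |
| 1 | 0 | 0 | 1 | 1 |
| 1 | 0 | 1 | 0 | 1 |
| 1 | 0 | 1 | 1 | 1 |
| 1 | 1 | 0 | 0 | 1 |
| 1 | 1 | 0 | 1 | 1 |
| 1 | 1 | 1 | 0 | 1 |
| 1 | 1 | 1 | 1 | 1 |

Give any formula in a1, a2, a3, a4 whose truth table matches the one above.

f(a1, a2, a3, a4) = NOT ((((((NOT a1 AND NOT a2) AND NOT a3) AND a4) OR (((NOT a1 AND NOT a2) AND a3) AND NOT a4)) OR (((NOT a1 AND a2) AND NOT a3) AND NOT a4)) OR (((NOT a1 AND a2) AND a3) AND NOT a4))

The 0-rows are (0,0,0,1), (0,0,1,0), (0,1,0,0), (0,1,1,0). Take each as a conjunction (¬a1·¬a2·¬a3·a4, ¬a1·¬a2·a3·¬a4, ¬a1·a2·¬a3·¬a4, ¬a1·a2·a3·¬a4), form their disjunction, and complement — that gives a formula that is 1 everywhere f is.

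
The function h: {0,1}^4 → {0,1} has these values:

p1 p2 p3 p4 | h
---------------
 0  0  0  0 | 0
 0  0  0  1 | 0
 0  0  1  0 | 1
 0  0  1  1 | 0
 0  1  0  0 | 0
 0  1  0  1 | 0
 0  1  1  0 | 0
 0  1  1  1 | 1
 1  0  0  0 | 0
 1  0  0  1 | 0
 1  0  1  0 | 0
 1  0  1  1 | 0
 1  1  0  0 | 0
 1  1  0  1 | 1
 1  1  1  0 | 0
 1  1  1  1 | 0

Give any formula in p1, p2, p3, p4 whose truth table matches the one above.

h=1 on 3 inputs: (0,0,1,0), (0,1,1,1), (1,1,0,1). Reading each as a conjunction of literals (¬p1·¬p2·p3·¬p4, ¬p1·p2·p3·p4, p1·p2·¬p3·p4) and taking the OR gives the canonical DNF.

h(p1, p2, p3, p4) = ((((NOT p1 AND NOT p2) AND p3) AND NOT p4) OR (((NOT p1 AND p2) AND p3) AND p4)) OR (((p1 AND p2) AND NOT p3) AND p4)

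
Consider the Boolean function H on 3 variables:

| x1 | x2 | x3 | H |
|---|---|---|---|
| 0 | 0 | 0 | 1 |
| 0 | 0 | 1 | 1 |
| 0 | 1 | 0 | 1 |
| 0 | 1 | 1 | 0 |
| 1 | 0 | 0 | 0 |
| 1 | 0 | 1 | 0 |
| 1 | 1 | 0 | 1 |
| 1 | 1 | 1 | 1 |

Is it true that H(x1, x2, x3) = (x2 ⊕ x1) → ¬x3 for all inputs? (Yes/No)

No

Test each input against both H and the formula:
  x1=0, x2=0, x3=0: formula gives 1, H = 1 ✓
  x1=0, x2=0, x3=1: formula gives 1, H = 1 ✓
  x1=0, x2=1, x3=0: formula gives 1, H = 1 ✓
  x1=0, x2=1, x3=1: formula gives 0, H = 0 ✓
  x1=1, x2=0, x3=0: formula gives 1, but H = 0 ✗
A single disagreement suffices: at (1,0,0) they differ, so the formula does not compute H.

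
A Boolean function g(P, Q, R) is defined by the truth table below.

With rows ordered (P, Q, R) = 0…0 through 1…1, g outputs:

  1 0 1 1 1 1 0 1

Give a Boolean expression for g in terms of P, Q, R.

g(P, Q, R) = NOT (((NOT P AND NOT Q) AND R) OR ((P AND Q) AND NOT R))

The 0-rows are (0,0,1), (1,1,0). Take each as a conjunction (¬P·¬Q·R, P·Q·¬R), form their disjunction, and complement — that gives a formula that is 1 everywhere g is.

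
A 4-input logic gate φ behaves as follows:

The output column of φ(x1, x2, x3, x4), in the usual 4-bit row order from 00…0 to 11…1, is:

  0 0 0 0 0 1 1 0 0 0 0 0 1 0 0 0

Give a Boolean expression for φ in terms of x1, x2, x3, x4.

φ=1 on 3 inputs: (0,1,0,1), (0,1,1,0), (1,1,0,0). Reading each as a conjunction of literals (¬x1·x2·¬x3·x4, ¬x1·x2·x3·¬x4, x1·x2·¬x3·¬x4) and taking the OR gives the canonical DNF.

φ(x1, x2, x3, x4) = ((((~x1 & x2) & ~x3) & x4) | (((~x1 & x2) & x3) & ~x4)) | (((x1 & x2) & ~x3) & ~x4)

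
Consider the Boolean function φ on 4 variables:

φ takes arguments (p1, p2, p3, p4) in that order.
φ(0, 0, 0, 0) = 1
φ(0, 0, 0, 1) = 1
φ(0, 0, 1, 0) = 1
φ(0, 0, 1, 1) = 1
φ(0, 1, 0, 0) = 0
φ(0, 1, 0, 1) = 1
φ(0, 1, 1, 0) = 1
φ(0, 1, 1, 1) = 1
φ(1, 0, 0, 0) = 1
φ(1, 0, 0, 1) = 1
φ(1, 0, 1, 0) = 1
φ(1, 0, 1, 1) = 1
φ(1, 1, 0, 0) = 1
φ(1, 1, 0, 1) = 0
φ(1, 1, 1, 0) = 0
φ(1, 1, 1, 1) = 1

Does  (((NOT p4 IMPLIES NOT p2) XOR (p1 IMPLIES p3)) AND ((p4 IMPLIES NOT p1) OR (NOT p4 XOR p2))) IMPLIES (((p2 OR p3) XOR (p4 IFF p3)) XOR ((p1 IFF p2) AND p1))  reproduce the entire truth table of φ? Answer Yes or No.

Check the formula against φ row by row:
  p1=0, p2=0, p3=0, p4=0: formula gives 1, φ = 1 ✓
  p1=0, p2=0, p3=0, p4=1: formula gives 1, φ = 1 ✓
  p1=0, p2=0, p3=1, p4=0: formula gives 1, φ = 1 ✓
  p1=0, p2=0, p3=1, p4=1: formula gives 1, φ = 1 ✓
  …and likewise for the remaining 12 rows.
Every row agrees, so the formula is equivalent.

Yes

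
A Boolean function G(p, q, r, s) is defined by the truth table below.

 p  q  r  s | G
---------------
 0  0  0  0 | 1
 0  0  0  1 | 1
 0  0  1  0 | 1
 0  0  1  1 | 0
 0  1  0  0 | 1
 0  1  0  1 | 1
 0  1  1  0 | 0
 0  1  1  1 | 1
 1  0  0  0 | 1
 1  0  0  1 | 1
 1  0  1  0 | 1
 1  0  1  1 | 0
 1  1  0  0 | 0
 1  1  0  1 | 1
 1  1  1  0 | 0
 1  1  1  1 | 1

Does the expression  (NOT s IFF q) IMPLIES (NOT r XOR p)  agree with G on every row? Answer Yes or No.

No

Evaluate (NOT s IFF q) IMPLIES (NOT r XOR p) on each row and compare to G:
  p=0, q=0, r=0, s=0: formula gives 1, G = 1 ✓
  p=0, q=0, r=0, s=1: formula gives 1, G = 1 ✓
  p=0, q=0, r=1, s=0: formula gives 1, G = 1 ✓
  p=0, q=0, r=1, s=1: formula gives 0, G = 0 ✓
  …
  p=1, q=0, r=0, s=1: formula gives 0, but G = 1 ✗
Row (1,0,0,1) is a counterexample, so the formula is not equivalent to G.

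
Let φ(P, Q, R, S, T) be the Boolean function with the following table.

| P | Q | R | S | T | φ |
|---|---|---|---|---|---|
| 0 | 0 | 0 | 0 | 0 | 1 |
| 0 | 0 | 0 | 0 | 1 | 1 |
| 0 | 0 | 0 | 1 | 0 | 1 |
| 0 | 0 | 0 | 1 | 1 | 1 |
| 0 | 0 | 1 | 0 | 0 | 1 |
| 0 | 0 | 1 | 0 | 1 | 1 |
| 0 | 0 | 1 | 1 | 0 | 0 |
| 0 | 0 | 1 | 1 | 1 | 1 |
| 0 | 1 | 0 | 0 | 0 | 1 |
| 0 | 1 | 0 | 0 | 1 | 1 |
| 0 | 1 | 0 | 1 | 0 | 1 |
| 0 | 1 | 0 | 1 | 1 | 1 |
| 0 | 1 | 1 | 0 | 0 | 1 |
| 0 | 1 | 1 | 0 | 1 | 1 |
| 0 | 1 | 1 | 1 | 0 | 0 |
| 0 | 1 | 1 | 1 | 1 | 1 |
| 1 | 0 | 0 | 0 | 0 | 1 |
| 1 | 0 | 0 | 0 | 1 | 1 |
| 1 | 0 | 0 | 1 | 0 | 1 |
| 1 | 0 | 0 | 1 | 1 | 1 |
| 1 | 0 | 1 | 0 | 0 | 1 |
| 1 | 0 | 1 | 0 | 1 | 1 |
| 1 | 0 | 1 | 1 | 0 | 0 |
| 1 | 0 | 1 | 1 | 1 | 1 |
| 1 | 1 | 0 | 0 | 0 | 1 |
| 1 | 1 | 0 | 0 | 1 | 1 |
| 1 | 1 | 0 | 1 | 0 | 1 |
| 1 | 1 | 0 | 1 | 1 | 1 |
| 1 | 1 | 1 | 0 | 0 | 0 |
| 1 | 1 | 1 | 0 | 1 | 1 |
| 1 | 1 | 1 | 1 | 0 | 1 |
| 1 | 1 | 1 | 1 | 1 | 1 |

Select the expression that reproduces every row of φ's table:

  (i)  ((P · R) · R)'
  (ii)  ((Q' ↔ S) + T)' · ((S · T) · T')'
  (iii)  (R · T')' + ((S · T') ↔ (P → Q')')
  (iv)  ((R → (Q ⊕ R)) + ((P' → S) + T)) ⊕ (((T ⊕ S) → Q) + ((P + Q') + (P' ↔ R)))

(i): at (0,0,1,1,0) it gives 1, but φ = 0 — eliminated.
(ii): at (0,0,0,0,1) it gives 0, but φ = 1 — eliminated.
(iv): at (0,0,0,0,0) it gives 0, but φ = 1 — eliminated.
Only (iii) survives; checking it on all 32 rows confirms it matches φ.

iii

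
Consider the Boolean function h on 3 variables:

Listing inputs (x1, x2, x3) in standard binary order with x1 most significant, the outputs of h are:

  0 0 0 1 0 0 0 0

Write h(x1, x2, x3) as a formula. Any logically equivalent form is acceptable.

Only row (0,1,1) gives 1. That row's minterm ¬x1·x2·x3 is h directly.

h(x1, x2, x3) = (not x1 and x2) and x3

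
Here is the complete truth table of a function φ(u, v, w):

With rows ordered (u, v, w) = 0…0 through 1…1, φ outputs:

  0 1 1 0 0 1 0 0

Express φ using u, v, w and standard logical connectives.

φ(u, v, w) = (((NOT u AND NOT v) AND w) OR ((NOT u AND v) AND NOT w)) OR ((u AND NOT v) AND w)

Collect the rows where φ=1 — (0,0,1), (0,1,0), (1,0,1) — and write one minterm per row: ¬u·¬v·w, ¬u·v·¬w, u·¬v·w. Their union (logical OR) reproduces the table exactly.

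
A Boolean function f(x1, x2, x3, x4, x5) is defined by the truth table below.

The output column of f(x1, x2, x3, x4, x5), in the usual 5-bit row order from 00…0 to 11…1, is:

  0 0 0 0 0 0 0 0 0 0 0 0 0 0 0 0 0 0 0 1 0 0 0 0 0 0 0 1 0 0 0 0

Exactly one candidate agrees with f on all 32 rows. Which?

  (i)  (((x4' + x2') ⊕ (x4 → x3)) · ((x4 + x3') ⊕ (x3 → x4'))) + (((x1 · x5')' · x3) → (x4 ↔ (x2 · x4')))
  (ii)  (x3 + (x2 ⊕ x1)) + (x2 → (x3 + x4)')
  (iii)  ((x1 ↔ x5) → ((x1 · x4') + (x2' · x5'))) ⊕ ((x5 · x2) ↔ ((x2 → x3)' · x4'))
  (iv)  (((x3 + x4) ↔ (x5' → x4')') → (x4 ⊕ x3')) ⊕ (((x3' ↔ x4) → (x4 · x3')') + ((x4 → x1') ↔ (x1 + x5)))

(i) disagrees with f on (0,0,0,0,0) (formula → 1, table → 0); rule it out.
(ii) disagrees with f on (0,0,0,0,0) (formula → 1, table → 0); rule it out.
(iii) disagrees with f on (0,1,0,1,0) (formula → 1, table → 0); rule it out.
Only (iv) survives; checking it on all 32 rows confirms it matches f.

iv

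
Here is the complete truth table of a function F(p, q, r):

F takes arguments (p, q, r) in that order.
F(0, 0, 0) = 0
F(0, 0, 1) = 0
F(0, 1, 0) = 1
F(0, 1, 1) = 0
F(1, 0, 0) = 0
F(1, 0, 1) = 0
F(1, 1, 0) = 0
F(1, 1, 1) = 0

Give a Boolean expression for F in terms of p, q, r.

F(p, q, r) = (NOT p AND q) AND NOT r

F is 1 on exactly one input, (0,1,0), whose minterm is ¬p·q·¬r. So F is just that conjunction.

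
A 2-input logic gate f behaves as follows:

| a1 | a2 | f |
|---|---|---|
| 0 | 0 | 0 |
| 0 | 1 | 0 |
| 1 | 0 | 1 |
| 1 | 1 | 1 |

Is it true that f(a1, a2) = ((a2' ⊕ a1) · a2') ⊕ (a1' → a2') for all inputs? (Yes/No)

Test each input against both f and the formula:
  a1=0, a2=0: formula gives 0, f = 0 ✓
  a1=0, a2=1: formula gives 0, f = 0 ✓
  a1=1, a2=0: formula gives 1, f = 1 ✓
  a1=1, a2=1: formula gives 1, f = 1 ✓
Every row agrees, so the formula is equivalent.

Yes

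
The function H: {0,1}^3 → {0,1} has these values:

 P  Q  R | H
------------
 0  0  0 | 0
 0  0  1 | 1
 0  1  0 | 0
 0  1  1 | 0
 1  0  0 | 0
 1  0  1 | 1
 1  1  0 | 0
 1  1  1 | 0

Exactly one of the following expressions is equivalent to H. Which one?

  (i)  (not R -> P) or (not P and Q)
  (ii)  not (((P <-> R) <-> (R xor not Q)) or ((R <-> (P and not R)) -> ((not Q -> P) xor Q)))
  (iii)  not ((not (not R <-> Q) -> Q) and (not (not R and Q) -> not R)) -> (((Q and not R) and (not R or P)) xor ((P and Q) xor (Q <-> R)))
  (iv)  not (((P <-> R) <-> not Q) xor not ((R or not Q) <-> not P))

(i) fails at (0,1,0): the formula yields 1, H is 0.
(ii) fails at (0,0,1): the formula yields 0, H is 1.
(iii) fails at (0,0,0): the formula yields 1, H is 0.
(iv) is the remaining candidate, and it agrees with H on all 8 inputs.

iv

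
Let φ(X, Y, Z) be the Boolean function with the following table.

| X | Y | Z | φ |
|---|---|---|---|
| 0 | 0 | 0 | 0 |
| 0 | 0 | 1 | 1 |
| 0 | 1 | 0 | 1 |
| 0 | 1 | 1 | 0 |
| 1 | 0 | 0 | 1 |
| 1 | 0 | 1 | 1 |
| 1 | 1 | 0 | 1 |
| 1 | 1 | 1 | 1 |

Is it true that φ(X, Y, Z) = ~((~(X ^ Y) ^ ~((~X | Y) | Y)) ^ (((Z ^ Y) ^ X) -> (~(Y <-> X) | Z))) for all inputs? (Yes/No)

No

Test each input against both φ and the formula:
  X=0, Y=0, Z=0: formula gives 1, but φ = 0 ✗
Row (0,0,0) is a counterexample, so the formula is not equivalent to φ.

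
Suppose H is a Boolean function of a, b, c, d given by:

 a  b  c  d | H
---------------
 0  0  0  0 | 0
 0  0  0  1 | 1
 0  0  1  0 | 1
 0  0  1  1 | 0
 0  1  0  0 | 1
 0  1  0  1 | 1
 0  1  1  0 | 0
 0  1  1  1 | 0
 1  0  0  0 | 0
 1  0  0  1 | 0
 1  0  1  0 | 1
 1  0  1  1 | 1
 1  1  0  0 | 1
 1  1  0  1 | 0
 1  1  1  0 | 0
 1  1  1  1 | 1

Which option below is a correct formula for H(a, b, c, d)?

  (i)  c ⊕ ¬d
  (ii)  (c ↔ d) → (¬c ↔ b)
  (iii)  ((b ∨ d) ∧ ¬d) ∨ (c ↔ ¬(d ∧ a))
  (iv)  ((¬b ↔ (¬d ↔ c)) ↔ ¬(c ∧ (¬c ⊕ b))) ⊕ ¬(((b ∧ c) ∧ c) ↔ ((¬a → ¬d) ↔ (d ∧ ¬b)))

iv

(i): at (0,0,0,0) it gives 1, but H = 0 — eliminated.
(ii): at (0,0,1,1) it gives 1, but H = 0 — eliminated.
(iii): at (0,0,0,1) it gives 0, but H = 1 — eliminated.
(iv) is the remaining candidate, and it agrees with H on all 16 inputs.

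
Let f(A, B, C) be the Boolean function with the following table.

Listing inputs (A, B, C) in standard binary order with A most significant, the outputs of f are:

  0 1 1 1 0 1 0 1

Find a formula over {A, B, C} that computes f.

The 0-rows are (0,0,0), (1,0,0), (1,1,0). Take each as a conjunction (¬A·¬B·¬C, A·¬B·¬C, A·B·¬C), form their disjunction, and complement — that gives a formula that is 1 everywhere f is.

f(A, B, C) = ((((A' · B') · C') + ((A · B') · C')) + ((A · B) · C'))'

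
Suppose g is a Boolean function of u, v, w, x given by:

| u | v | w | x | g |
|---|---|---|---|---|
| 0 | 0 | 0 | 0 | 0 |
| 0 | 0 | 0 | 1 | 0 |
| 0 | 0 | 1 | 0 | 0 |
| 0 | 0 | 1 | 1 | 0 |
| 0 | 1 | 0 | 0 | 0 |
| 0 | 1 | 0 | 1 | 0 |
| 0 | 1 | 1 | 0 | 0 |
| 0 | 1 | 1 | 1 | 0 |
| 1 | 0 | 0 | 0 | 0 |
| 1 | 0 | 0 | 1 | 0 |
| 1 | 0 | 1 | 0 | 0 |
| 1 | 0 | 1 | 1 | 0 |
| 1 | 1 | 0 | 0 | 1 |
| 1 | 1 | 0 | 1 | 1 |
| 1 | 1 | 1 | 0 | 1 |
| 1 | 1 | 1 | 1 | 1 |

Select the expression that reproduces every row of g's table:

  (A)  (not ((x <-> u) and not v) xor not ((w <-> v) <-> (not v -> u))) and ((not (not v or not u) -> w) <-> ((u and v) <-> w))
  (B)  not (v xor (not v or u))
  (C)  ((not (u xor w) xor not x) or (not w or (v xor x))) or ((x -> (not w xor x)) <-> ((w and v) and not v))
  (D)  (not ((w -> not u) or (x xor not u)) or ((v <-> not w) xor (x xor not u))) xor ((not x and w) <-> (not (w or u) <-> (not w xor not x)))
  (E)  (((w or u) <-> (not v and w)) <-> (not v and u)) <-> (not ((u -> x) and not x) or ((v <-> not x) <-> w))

(A) disagrees with g on (0,0,0,0) (formula → 1, table → 0); rule it out.
(C) disagrees with g on (0,0,0,0) (formula → 1, table → 0); rule it out.
(D) disagrees with g on (0,0,1,1) (formula → 1, table → 0); rule it out.
(E) disagrees with g on (0,0,1,0) (formula → 1, table → 0); rule it out.
Only (B) survives; checking it on all 16 rows confirms it matches g.

B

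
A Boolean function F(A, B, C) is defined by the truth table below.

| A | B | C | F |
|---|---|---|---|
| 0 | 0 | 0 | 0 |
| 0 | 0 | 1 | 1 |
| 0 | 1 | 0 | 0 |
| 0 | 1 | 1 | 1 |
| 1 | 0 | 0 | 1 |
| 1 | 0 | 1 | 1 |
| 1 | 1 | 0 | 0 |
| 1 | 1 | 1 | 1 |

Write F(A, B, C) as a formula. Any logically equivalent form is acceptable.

F(A, B, C) = ~((((~A & ~B) & ~C) | ((~A & B) & ~C)) | ((A & B) & ~C))

There are just 3 zero rows: (0,0,0), (0,1,0), (1,1,0). Their minterms are ¬A·¬B·¬C, ¬A·B·¬C, A·B·¬C; the OR of those covers precisely the 0-outputs, and negating it yields F.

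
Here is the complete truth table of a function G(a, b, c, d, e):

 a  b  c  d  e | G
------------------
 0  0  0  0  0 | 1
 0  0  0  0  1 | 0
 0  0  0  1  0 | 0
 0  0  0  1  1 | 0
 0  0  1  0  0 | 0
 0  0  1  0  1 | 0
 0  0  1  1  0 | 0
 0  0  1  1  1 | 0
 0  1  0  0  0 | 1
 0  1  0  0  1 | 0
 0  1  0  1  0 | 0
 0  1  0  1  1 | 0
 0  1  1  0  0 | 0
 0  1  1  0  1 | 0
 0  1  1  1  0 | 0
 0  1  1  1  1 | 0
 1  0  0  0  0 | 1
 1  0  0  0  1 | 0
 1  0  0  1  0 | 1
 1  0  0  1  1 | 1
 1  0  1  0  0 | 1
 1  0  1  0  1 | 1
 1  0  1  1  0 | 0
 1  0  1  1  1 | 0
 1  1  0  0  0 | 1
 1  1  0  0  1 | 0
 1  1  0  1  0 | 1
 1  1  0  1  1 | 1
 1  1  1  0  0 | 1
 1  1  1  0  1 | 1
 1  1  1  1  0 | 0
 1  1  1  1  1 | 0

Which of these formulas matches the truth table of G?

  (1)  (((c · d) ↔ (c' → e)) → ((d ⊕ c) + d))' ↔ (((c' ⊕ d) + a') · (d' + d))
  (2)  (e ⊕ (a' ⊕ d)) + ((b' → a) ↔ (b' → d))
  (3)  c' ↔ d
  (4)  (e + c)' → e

1

(2) fails at (0,0,0,0,1): the formula yields 1, G is 0.
(3) fails at (0,0,0,0,0): the formula yields 0, G is 1.
(4) fails at (0,0,0,0,0): the formula yields 0, G is 1.
(1) is the remaining candidate, and it agrees with G on all 32 inputs.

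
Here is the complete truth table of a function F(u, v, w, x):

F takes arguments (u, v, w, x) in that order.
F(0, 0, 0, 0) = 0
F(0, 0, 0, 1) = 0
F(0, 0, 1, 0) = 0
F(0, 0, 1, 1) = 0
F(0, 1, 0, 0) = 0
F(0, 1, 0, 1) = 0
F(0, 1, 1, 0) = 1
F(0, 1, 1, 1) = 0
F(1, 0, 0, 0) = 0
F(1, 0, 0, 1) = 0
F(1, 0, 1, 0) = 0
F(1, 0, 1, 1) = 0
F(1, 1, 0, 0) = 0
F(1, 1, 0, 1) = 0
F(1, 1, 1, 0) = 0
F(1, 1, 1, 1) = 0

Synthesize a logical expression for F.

F(u, v, w, x) = ((¬u ∧ v) ∧ w) ∧ ¬x

F is 1 on exactly one input, (0,1,1,0), whose minterm is ¬u·v·w·¬x. So F is just that conjunction.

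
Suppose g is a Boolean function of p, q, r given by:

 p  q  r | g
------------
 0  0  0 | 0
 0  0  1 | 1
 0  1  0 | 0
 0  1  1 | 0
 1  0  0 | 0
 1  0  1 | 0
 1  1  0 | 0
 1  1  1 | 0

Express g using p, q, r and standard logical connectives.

g(p, q, r) = (¬p ∧ ¬q) ∧ r

g is 1 on exactly one input, (0,0,1), whose minterm is ¬p·¬q·r. So g is just that conjunction.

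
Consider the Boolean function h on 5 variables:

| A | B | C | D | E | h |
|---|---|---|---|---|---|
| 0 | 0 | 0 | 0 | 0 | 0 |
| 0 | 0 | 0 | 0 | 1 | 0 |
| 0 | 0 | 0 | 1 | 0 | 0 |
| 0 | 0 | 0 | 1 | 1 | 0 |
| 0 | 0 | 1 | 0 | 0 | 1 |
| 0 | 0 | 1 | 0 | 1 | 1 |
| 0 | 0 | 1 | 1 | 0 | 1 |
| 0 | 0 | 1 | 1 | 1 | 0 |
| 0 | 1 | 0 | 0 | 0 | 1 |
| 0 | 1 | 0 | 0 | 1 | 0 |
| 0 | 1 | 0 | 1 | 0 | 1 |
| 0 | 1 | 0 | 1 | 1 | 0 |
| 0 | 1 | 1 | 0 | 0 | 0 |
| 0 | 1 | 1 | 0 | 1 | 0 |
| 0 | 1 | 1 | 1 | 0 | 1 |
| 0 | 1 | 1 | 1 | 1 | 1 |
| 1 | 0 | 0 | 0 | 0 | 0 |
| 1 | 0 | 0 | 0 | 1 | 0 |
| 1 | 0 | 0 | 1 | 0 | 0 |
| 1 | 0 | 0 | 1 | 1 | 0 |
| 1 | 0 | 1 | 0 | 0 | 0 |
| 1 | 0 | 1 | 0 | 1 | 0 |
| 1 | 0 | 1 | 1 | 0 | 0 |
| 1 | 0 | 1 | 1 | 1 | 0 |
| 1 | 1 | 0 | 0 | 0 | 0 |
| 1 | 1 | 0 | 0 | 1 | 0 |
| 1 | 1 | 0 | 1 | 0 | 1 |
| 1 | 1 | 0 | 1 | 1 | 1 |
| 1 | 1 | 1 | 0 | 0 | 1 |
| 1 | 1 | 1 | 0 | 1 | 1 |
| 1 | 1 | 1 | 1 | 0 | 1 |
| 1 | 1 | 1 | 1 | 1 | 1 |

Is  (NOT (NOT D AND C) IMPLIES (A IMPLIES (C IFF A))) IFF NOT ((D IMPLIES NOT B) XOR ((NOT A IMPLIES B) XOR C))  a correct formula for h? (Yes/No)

No

Check the formula against h row by row:
  A=0, B=0, C=0, D=0, E=0: formula gives 0, h = 0 ✓
  A=0, B=0, C=0, D=0, E=1: formula gives 0, h = 0 ✓
  A=0, B=0, C=0, D=1, E=0: formula gives 0, h = 0 ✓
  A=0, B=0, C=0, D=1, E=1: formula gives 0, h = 0 ✓
  …
  A=0, B=0, C=1, D=1, E=1: formula gives 1, but h = 0 ✗
Row (0,0,1,1,1) is a counterexample, so the formula is not equivalent to h.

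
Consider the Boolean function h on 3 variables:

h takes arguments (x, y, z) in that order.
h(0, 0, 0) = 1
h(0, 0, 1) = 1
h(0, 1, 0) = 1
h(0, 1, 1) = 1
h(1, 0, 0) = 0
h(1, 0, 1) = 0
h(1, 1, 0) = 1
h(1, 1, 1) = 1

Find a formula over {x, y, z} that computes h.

h(x, y, z) = NOT (((x AND NOT y) AND NOT z) OR ((x AND NOT y) AND z))

There are just 2 zero rows: (1,0,0), (1,0,1). Their minterms are x·¬y·¬z, x·¬y·z; the OR of those covers precisely the 0-outputs, and negating it yields h.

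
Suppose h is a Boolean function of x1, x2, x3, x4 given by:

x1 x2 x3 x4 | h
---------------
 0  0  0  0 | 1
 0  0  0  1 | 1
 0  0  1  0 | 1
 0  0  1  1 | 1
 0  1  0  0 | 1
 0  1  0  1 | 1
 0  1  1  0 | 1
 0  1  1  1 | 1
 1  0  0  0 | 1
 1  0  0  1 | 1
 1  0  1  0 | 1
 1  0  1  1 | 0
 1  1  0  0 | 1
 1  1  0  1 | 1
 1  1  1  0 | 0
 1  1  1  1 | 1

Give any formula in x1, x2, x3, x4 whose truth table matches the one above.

h(x1, x2, x3, x4) = ~((((x1 & ~x2) & x3) & x4) | (((x1 & x2) & x3) & ~x4))

There are just 2 zero rows: (1,0,1,1), (1,1,1,0). Their minterms are x1·¬x2·x3·x4, x1·x2·x3·¬x4; the OR of those covers precisely the 0-outputs, and negating it yields h.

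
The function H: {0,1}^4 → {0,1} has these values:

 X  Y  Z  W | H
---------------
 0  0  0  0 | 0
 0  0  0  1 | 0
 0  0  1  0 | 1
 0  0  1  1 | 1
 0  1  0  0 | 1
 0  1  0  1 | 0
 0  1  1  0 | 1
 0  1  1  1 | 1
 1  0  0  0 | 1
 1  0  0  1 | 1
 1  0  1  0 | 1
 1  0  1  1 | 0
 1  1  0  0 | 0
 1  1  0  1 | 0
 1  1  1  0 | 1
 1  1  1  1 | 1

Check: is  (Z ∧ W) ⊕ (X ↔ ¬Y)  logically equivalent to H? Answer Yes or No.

Evaluate (Z ∧ W) ⊕ (X ↔ ¬Y) on each row and compare to H:
  X=0, Y=0, Z=0, W=0: formula gives 0, H = 0 ✓
  X=0, Y=0, Z=0, W=1: formula gives 0, H = 0 ✓
  X=0, Y=0, Z=1, W=0: formula gives 0, but H = 1 ✗
A single disagreement suffices: at (0,0,1,0) they differ, so the formula does not compute H.

No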